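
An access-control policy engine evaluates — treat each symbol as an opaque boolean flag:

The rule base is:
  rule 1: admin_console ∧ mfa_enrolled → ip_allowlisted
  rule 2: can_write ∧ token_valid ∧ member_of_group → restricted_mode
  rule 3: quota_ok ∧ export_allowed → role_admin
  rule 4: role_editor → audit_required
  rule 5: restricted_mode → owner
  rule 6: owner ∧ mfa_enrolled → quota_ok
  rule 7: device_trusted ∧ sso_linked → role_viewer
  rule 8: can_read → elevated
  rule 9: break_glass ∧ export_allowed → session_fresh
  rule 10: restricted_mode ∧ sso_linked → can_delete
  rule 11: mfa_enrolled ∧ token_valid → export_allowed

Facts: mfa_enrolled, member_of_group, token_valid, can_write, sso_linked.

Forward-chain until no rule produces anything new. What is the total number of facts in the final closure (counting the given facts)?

11

Round 1: rule 2 [can_write ∧ token_valid ∧ member_of_group → restricted_mode]; rule 11 [mfa_enrolled ∧ token_valid → export_allowed]. New: restricted_mode, export_allowed.
Round 2: rule 5 [restricted_mode → owner]; rule 10 [restricted_mode ∧ sso_linked → can_delete]. New: owner, can_delete.
Round 3: rule 6 [owner ∧ mfa_enrolled → quota_ok]. New: quota_ok.
Round 4: rule 3 [quota_ok ∧ export_allowed → role_admin]. New: role_admin.
Closure: {can_delete, can_write, export_allowed, member_of_group, mfa_enrolled, owner, quota_ok, restricted_mode, role_admin, sso_linked, token_valid} — 11 facts.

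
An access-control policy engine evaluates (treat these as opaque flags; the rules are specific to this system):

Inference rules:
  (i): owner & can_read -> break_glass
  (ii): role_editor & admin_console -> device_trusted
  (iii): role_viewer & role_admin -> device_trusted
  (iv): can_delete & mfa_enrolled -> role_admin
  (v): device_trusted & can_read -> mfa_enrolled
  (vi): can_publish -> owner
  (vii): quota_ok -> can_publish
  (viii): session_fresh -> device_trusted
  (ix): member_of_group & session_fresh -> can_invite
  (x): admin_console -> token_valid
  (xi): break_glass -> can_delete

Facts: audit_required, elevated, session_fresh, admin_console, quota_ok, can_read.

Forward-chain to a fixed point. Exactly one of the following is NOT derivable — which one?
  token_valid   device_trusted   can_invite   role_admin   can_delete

Round 1 fires (vii), (viii), (x), giving can_publish, device_trusted, token_valid.
Round 2 fires (v), (vi), giving mfa_enrolled, owner.
Round 3 fires (i), giving break_glass.
Round 4 fires (xi), giving can_delete.
Round 5 fires (iv), giving role_admin.
Derived: can_delete (round 4), token_valid (round 1), role_admin (round 5), device_trusted (round 1). can_invite never appears in any round.

can_invite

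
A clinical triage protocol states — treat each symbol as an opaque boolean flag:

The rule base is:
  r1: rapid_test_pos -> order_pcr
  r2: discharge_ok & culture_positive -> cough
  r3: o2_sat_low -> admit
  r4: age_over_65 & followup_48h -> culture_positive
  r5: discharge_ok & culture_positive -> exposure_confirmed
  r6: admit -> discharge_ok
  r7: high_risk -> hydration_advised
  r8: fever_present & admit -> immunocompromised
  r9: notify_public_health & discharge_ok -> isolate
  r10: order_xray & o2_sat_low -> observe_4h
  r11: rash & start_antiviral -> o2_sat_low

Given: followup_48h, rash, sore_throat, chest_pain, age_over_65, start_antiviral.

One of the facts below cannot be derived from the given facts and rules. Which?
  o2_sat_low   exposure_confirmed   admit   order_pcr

order_pcr

Round 1 fires r4, r11, giving culture_positive, o2_sat_low.
Round 2 fires r3, giving admit.
Round 3 fires r6, giving discharge_ok.
Round 4 fires r2, r5, giving cough, exposure_confirmed.
Derived: admit (round 2), o2_sat_low (round 1), exposure_confirmed (round 4). order_pcr never appears in any round.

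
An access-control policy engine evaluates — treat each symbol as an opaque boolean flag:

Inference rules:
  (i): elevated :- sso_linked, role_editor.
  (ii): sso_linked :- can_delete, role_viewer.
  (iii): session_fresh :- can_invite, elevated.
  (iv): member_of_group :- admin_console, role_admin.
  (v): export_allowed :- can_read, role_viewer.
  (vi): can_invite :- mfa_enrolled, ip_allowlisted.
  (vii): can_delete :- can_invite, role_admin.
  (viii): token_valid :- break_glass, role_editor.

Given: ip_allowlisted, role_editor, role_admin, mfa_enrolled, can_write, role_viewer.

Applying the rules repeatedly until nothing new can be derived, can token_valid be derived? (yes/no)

[1] (vi) [can_invite :- mfa_enrolled, ip_allowlisted.]. ⇒ new: can_invite.
[2] (vii) [can_delete :- can_invite, role_admin.]. ⇒ new: can_delete.
[3] (ii) [sso_linked :- can_delete, role_viewer.]. ⇒ new: sso_linked.
[4] (i) [elevated :- sso_linked, role_editor.]. ⇒ new: elevated.
[5] (iii) [session_fresh :- can_invite, elevated.]. ⇒ new: session_fresh.
Fixed point reached. token_valid is concluded only by (viii); (viii) needs break_glass (never derived).

no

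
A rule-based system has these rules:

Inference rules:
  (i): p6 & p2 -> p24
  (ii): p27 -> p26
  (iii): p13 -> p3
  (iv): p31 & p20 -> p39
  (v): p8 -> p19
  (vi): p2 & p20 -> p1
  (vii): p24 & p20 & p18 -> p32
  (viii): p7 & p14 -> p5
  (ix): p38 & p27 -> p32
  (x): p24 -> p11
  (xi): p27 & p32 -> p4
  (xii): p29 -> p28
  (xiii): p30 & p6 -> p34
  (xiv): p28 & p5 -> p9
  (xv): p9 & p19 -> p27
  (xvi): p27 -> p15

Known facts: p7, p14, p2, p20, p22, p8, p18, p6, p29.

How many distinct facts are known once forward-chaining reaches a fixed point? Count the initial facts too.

[1] (i) [p6 & p2 -> p24]; (v) [p8 -> p19]; (vi) [p2 & p20 -> p1]; (viii) [p7 & p14 -> p5]; (xii) [p29 -> p28]. ⇒ new: p24, p19, p1, p5, p28.
[2] (vii) [p24 & p20 & p18 -> p32]; (x) [p24 -> p11]; (xiv) [p28 & p5 -> p9]. ⇒ new: p32, p11, p9.
[3] (xv) [p9 & p19 -> p27]. ⇒ new: p27.
[4] (ii) [p27 -> p26]; (xi) [p27 & p32 -> p4]; (xvi) [p27 -> p15]. ⇒ new: p26, p4, p15.
Closure: {p1, p11, p14, p15, p18, p19, p2, p20, p22, p24, p26, p27, p28, p29, p32, p4, p5, p6, p7, p8, p9} — 21 facts.

21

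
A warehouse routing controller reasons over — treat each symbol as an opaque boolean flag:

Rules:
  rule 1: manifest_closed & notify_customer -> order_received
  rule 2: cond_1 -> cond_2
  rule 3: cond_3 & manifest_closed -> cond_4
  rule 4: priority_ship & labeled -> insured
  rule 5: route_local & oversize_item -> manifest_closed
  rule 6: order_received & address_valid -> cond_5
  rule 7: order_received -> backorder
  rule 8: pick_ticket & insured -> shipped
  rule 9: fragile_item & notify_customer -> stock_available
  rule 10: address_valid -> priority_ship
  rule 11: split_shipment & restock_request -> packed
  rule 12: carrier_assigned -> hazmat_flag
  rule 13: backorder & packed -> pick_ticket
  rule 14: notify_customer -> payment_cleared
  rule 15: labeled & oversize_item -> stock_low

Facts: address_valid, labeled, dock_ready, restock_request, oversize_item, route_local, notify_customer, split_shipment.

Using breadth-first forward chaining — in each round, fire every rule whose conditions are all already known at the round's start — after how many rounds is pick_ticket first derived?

4

Round 1: rule 5 [route_local & oversize_item -> manifest_closed]; rule 10 [address_valid -> priority_ship]; rule 11 [split_shipment & restock_request -> packed]; rule 14 [notify_customer -> payment_cleared]; rule 15 [labeled & oversize_item -> stock_low]. Adds manifest_closed, priority_ship, packed, payment_cleared, stock_low.
Round 2: rule 1 [manifest_closed & notify_customer -> order_received]; rule 4 [priority_ship & labeled -> insured]. Adds order_received, insured.
Round 3: rule 6 [order_received & address_valid -> cond_5]; rule 7 [order_received -> backorder]. Adds cond_5, backorder.
Round 4: rule 13 [backorder & packed -> pick_ticket]. Adds pick_ticket.
pick_ticket first appears in round 4.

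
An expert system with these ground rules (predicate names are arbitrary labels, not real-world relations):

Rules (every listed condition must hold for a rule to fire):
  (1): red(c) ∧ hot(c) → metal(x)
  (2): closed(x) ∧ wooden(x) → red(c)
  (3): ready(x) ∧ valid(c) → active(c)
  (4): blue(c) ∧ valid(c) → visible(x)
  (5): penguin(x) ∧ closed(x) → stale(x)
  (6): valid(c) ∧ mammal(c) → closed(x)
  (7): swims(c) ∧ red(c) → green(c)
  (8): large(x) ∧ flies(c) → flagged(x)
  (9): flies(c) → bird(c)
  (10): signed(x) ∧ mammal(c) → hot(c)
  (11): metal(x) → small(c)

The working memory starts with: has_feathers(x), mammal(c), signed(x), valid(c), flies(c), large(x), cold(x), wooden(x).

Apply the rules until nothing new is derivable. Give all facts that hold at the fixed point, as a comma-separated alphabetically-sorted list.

Round 1 fires (6), (8), (9), (10), giving closed(x), flagged(x), bird(c), hot(c).
Round 2 fires (2), giving red(c).
Round 3 fires (1), giving metal(x).
Round 4 fires (11), giving small(c).

bird(c), closed(x), cold(x), flagged(x), flies(c), has_feathers(x), hot(c), large(x), mammal(c), metal(x), red(c), signed(x), small(c), valid(c), wooden(x)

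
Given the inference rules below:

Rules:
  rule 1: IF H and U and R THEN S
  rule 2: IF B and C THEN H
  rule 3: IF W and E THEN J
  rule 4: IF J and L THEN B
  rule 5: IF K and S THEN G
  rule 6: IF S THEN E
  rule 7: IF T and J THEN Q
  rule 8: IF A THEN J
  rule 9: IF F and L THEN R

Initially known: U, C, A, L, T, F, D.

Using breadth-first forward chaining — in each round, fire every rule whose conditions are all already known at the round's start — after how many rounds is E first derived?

5

[1] rule 8 [IF A THEN J]; rule 9 [IF F and L THEN R]. ⇒ new: J, R.
[2] rule 4 [IF J and L THEN B]; rule 7 [IF T and J THEN Q]. ⇒ new: B, Q.
[3] rule 2 [IF B and C THEN H]. ⇒ new: H.
[4] rule 1 [IF H and U and R THEN S]. ⇒ new: S.
[5] rule 6 [IF S THEN E]. ⇒ new: E.
E first appears in round 5.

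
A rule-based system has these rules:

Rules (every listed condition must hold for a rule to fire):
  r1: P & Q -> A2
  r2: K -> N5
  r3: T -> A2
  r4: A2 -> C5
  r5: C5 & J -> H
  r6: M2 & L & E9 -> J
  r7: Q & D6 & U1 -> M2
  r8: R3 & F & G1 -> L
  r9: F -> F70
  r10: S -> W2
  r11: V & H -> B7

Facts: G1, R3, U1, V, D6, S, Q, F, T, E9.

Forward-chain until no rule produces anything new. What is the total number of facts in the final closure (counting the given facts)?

Round 1: r3 [T -> A2]; r7 [Q & D6 & U1 -> M2]; r8 [R3 & F & G1 -> L]; r9 [F -> F70]; r10 [S -> W2]. Adds A2, M2, L, F70, W2.
Round 2: r4 [A2 -> C5]; r6 [M2 & L & E9 -> J]. Adds C5, J.
Round 3: r5 [C5 & J -> H]. Adds H.
Round 4: r11 [V & H -> B7]. Adds B7.
Closure: {A2, B7, C5, D6, E9, F, F70, G1, H, J, L, M2, Q, R3, S, T, U1, V, W2} — 19 facts.

19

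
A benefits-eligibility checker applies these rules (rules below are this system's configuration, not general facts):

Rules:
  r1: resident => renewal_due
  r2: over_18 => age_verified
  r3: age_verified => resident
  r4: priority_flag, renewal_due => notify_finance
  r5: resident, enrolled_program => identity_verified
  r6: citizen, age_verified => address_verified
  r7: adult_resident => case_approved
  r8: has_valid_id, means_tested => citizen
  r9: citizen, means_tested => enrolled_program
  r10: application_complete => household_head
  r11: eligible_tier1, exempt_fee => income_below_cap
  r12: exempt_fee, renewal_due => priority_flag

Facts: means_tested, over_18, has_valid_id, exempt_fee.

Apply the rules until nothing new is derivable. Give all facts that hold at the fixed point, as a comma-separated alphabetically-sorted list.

Round 1: r2 [over_18 => age_verified]; r8 [has_valid_id, means_tested => citizen]. Adds age_verified, citizen.
Round 2: r3 [age_verified => resident]; r6 [citizen, age_verified => address_verified]; r9 [citizen, means_tested => enrolled_program]. Adds resident, address_verified, enrolled_program.
Round 3: r1 [resident => renewal_due]; r5 [resident, enrolled_program => identity_verified]. Adds renewal_due, identity_verified.
Round 4: r12 [exempt_fee, renewal_due => priority_flag]. Adds priority_flag.
Round 5: r4 [priority_flag, renewal_due => notify_finance]. Adds notify_finance.

address_verified, age_verified, citizen, enrolled_program, exempt_fee, has_valid_id, identity_verified, means_tested, notify_finance, over_18, priority_flag, renewal_due, resident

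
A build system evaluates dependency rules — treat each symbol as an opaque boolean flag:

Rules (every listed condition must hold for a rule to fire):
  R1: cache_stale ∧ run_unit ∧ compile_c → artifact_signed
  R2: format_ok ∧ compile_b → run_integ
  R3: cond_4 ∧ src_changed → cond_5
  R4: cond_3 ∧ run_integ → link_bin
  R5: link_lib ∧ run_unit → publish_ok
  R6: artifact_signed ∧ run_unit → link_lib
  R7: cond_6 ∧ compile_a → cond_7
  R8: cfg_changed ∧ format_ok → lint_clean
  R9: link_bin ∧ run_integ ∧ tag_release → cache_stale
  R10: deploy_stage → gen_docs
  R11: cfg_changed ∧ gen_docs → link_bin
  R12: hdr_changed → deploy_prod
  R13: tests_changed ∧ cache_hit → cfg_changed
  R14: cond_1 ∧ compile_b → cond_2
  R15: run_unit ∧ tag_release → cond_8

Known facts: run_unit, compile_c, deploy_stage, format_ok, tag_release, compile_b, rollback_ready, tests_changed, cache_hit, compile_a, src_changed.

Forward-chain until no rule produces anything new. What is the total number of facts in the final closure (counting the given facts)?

Round 1: R2 [format_ok ∧ compile_b → run_integ]; R10 [deploy_stage → gen_docs]; R13 [tests_changed ∧ cache_hit → cfg_changed]; R15 [run_unit ∧ tag_release → cond_8]. Adds run_integ, gen_docs, cfg_changed, cond_8.
Round 2: R8 [cfg_changed ∧ format_ok → lint_clean]; R11 [cfg_changed ∧ gen_docs → link_bin]. Adds lint_clean, link_bin.
Round 3: R9 [link_bin ∧ run_integ ∧ tag_release → cache_stale]. Adds cache_stale.
Round 4: R1 [cache_stale ∧ run_unit ∧ compile_c → artifact_signed]. Adds artifact_signed.
Round 5: R6 [artifact_signed ∧ run_unit → link_lib]. Adds link_lib.
Round 6: R5 [link_lib ∧ run_unit → publish_ok]. Adds publish_ok.
Closure: {artifact_signed, cache_hit, cache_stale, cfg_changed, compile_a, compile_b, compile_c, cond_8, deploy_stage, format_ok, gen_docs, link_bin, link_lib, lint_clean, publish_ok, rollback_ready, run_integ, run_unit, src_changed, tag_release, tests_changed} — 21 facts.

21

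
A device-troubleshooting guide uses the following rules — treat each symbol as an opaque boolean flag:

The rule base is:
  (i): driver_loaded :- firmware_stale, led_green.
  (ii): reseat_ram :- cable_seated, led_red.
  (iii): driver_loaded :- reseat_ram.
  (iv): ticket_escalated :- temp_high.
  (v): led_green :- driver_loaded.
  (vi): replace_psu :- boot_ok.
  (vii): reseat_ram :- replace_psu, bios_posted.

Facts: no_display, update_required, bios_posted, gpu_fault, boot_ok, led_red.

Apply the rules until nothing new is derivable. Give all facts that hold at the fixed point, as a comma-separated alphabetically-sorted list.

[1] (vi) [replace_psu :- boot_ok.]. ⇒ new: replace_psu.
[2] (vii) [reseat_ram :- replace_psu, bios_posted.]. ⇒ new: reseat_ram.
[3] (iii) [driver_loaded :- reseat_ram.]. ⇒ new: driver_loaded.
[4] (v) [led_green :- driver_loaded.]. ⇒ new: led_green.

bios_posted, boot_ok, driver_loaded, gpu_fault, led_green, led_red, no_display, replace_psu, reseat_ram, update_required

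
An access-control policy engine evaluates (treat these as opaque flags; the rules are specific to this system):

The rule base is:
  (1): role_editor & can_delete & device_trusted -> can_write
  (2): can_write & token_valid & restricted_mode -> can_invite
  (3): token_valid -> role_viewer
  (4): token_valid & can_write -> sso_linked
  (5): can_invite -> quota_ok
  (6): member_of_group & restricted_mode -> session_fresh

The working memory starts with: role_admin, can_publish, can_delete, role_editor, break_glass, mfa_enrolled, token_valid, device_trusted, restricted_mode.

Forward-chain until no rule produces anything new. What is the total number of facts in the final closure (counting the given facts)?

14

Round 1 — (1), (3), derive can_write, role_viewer.
Round 2 — (2), (4), derive can_invite, sso_linked.
Round 3 — (5), derive quota_ok.
Closure: {break_glass, can_delete, can_invite, can_publish, can_write, device_trusted, mfa_enrolled, quota_ok, restricted_mode, role_admin, role_editor, role_viewer, sso_linked, token_valid} — 14 facts.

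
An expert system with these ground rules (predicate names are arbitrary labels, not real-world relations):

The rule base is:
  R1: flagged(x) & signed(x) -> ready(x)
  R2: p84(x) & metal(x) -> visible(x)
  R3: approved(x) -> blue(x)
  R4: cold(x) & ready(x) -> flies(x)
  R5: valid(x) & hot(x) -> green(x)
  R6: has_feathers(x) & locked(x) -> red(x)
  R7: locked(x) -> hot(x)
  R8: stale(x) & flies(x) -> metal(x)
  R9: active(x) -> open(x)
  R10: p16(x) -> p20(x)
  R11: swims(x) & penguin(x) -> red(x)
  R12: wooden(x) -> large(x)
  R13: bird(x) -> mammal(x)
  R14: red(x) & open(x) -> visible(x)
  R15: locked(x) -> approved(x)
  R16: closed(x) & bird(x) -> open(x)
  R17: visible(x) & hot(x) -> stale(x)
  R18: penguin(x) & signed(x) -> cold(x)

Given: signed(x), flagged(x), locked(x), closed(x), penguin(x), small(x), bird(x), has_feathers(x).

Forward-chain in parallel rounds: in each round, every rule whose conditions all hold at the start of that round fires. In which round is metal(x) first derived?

Round 1 — R1, R6, R7, R13, R15, R16, R18, derive ready(x), red(x), hot(x), mammal(x), approved(x), open(x), cold(x).
Round 2 — R3, R4, R14, derive blue(x), flies(x), visible(x).
Round 3 — R17, derive stale(x).
Round 4 — R8, derive metal(x).
metal(x) first appears in round 4.

4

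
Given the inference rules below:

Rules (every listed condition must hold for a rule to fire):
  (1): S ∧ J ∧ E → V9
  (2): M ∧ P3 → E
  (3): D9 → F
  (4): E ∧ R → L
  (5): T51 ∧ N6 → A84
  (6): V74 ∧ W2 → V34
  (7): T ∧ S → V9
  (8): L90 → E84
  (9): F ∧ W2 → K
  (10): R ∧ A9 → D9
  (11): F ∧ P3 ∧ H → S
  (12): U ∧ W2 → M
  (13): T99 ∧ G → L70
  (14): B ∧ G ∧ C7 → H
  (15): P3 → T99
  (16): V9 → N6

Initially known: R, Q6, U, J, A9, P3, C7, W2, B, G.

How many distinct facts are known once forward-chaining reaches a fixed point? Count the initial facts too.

22

Round 1: (10) [R ∧ A9 → D9]; (12) [U ∧ W2 → M]; (14) [B ∧ G ∧ C7 → H]; (15) [P3 → T99]. Adds D9, M, H, T99.
Round 2: (2) [M ∧ P3 → E]; (3) [D9 → F]; (13) [T99 ∧ G → L70]. Adds E, F, L70.
Round 3: (4) [E ∧ R → L]; (9) [F ∧ W2 → K]; (11) [F ∧ P3 ∧ H → S]. Adds L, K, S.
Round 4: (1) [S ∧ J ∧ E → V9]. Adds V9.
Round 5: (16) [V9 → N6]. Adds N6.
Closure: {A9, B, C7, D9, E, F, G, H, J, K, L, L70, M, N6, P3, Q6, R, S, T99, U, V9, W2} — 22 facts.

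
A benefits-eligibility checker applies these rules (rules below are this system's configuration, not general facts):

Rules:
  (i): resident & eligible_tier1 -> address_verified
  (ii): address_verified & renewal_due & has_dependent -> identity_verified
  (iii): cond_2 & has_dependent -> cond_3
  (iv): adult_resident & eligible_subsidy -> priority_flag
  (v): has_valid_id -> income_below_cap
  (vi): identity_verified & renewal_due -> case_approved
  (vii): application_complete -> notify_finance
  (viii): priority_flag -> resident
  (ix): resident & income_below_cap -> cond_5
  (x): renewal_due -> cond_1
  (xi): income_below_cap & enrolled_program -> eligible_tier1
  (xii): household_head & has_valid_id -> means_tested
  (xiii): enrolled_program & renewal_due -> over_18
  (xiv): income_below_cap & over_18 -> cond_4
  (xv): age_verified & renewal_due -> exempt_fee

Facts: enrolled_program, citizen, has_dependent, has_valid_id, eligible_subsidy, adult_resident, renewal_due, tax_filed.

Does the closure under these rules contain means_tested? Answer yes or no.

no

Round 1 fires (iv), (v), (x), (xiii), giving priority_flag, income_below_cap, cond_1, over_18.
Round 2 fires (viii), (xi), (xiv), giving resident, eligible_tier1, cond_4.
Round 3 fires (i), (ix), giving address_verified, cond_5.
Round 4 fires (ii), giving identity_verified.
Round 5 fires (vi), giving case_approved.
Fixed point reached. means_tested is concluded only by (xii); (xii) needs household_head (never derived).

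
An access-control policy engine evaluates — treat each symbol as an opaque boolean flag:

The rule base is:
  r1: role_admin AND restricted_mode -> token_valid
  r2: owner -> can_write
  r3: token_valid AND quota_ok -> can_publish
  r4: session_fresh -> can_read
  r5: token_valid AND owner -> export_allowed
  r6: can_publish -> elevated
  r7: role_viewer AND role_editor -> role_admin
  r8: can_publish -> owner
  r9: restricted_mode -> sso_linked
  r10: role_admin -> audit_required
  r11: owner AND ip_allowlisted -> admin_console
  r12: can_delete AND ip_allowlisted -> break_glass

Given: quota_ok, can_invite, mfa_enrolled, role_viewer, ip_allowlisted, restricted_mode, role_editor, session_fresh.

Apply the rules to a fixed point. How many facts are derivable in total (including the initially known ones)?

Round 1 fires r4, r7, r9, giving can_read, role_admin, sso_linked.
Round 2 fires r1, r10, giving token_valid, audit_required.
Round 3 fires r3, giving can_publish.
Round 4 fires r6, r8, giving elevated, owner.
Round 5 fires r2, r5, r11, giving can_write, export_allowed, admin_console.
Closure: {admin_console, audit_required, can_invite, can_publish, can_read, can_write, elevated, export_allowed, ip_allowlisted, mfa_enrolled, owner, quota_ok, restricted_mode, role_admin, role_editor, role_viewer, session_fresh, sso_linked, token_valid} — 19 facts.

19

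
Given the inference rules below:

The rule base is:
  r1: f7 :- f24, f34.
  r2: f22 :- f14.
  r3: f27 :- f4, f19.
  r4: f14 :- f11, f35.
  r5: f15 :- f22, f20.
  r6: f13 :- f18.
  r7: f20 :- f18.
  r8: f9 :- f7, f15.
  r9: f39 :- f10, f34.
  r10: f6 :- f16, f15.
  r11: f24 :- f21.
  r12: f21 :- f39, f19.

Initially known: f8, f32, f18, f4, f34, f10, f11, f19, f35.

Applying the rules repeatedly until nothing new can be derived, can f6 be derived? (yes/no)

no

Round 1 — r3, r4, r6, r7, r9, derive f27, f14, f13, f20, f39.
Round 2 — r2, r12, derive f22, f21.
Round 3 — r5, r11, derive f15, f24.
Round 4 — r1, derive f7.
Round 5 — r8, derive f9.
Fixed point reached. f6 is concluded only by r10; r10 needs f16 (never derived).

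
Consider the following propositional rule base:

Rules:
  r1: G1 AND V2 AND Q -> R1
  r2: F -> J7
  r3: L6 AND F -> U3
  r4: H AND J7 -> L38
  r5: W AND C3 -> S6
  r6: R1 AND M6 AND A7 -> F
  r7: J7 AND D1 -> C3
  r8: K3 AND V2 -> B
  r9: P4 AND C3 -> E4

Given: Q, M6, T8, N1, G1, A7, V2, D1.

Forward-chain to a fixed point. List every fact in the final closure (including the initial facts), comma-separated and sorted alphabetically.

A7, C3, D1, F, G1, J7, M6, N1, Q, R1, T8, V2

Round 1 fires r1, giving R1.
Round 2 fires r6, giving F.
Round 3 fires r2, giving J7.
Round 4 fires r7, giving C3.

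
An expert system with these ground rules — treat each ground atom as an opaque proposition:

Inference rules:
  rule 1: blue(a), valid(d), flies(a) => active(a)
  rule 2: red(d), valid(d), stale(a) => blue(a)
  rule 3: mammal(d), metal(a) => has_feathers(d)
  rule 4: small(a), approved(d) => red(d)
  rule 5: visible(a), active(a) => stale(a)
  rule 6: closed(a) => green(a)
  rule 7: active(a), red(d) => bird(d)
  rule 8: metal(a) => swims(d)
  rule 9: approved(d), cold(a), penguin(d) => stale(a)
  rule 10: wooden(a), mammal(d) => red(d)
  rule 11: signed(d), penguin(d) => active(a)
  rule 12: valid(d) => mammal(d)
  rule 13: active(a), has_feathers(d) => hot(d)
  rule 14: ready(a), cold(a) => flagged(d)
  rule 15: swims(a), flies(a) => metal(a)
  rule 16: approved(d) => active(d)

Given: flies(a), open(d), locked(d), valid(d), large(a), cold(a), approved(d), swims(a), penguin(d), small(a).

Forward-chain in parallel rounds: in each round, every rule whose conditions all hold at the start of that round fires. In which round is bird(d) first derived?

4

Round 1: rule 4 [small(a), approved(d) => red(d)]; rule 9 [approved(d), cold(a), penguin(d) => stale(a)]; rule 12 [valid(d) => mammal(d)]; rule 15 [swims(a), flies(a) => metal(a)]; rule 16 [approved(d) => active(d)]. Adds red(d), stale(a), mammal(d), metal(a), active(d).
Round 2: rule 2 [red(d), valid(d), stale(a) => blue(a)]; rule 3 [mammal(d), metal(a) => has_feathers(d)]; rule 8 [metal(a) => swims(d)]. Adds blue(a), has_feathers(d), swims(d).
Round 3: rule 1 [blue(a), valid(d), flies(a) => active(a)]. Adds active(a).
Round 4: rule 7 [active(a), red(d) => bird(d)]; rule 13 [active(a), has_feathers(d) => hot(d)]. Adds bird(d), hot(d).
bird(d) first appears in round 4.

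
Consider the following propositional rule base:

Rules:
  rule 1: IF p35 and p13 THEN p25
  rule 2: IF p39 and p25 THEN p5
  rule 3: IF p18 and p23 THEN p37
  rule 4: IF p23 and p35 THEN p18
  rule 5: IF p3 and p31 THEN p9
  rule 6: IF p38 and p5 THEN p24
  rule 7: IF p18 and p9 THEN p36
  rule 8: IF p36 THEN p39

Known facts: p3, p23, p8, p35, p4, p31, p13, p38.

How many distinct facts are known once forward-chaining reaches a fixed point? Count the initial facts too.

16

Round 1: rule 1 [IF p35 and p13 THEN p25]; rule 4 [IF p23 and p35 THEN p18]; rule 5 [IF p3 and p31 THEN p9]. Adds p25, p18, p9.
Round 2: rule 3 [IF p18 and p23 THEN p37]; rule 7 [IF p18 and p9 THEN p36]. Adds p37, p36.
Round 3: rule 8 [IF p36 THEN p39]. Adds p39.
Round 4: rule 2 [IF p39 and p25 THEN p5]. Adds p5.
Round 5: rule 6 [IF p38 and p5 THEN p24]. Adds p24.
Closure: {p13, p18, p23, p24, p25, p3, p31, p35, p36, p37, p38, p39, p4, p5, p8, p9} — 16 facts.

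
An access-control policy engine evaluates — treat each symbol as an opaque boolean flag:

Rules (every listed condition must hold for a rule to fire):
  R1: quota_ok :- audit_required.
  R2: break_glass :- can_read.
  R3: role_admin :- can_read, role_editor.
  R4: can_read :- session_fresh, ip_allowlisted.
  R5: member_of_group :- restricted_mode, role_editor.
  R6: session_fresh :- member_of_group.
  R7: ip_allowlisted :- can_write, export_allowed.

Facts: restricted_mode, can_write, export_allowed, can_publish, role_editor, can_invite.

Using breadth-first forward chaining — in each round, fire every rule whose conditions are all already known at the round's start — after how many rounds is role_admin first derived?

4

Round 1: R5 [member_of_group :- restricted_mode, role_editor.]; R7 [ip_allowlisted :- can_write, export_allowed.]. New: member_of_group, ip_allowlisted.
Round 2: R6 [session_fresh :- member_of_group.]. New: session_fresh.
Round 3: R4 [can_read :- session_fresh, ip_allowlisted.]. New: can_read.
Round 4: R2 [break_glass :- can_read.]; R3 [role_admin :- can_read, role_editor.]. New: break_glass, role_admin.
role_admin first appears in round 4.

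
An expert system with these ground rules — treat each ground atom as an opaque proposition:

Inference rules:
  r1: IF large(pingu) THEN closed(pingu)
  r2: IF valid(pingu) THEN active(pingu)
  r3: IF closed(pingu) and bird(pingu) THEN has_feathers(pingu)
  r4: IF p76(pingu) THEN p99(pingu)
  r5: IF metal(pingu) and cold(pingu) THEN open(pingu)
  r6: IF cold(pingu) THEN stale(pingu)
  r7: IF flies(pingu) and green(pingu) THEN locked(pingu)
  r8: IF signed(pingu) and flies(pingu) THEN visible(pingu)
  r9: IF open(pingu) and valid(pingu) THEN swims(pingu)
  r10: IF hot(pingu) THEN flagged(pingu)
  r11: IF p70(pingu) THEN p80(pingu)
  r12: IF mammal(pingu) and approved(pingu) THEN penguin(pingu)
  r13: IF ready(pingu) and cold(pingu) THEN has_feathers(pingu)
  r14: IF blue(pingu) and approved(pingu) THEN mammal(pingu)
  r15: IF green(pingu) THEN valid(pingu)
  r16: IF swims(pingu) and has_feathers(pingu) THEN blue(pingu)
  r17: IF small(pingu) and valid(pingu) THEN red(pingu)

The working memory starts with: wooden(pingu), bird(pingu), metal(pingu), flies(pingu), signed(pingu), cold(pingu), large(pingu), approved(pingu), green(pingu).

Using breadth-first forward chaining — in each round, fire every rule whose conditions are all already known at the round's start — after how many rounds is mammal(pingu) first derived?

4

Round 1 — r1, r5, r6, r7, r8, r15, derive closed(pingu), open(pingu), stale(pingu), locked(pingu), visible(pingu), valid(pingu).
Round 2 — r2, r3, r9, derive active(pingu), has_feathers(pingu), swims(pingu).
Round 3 — r16, derive blue(pingu).
Round 4 — r14, derive mammal(pingu).
mammal(pingu) first appears in round 4.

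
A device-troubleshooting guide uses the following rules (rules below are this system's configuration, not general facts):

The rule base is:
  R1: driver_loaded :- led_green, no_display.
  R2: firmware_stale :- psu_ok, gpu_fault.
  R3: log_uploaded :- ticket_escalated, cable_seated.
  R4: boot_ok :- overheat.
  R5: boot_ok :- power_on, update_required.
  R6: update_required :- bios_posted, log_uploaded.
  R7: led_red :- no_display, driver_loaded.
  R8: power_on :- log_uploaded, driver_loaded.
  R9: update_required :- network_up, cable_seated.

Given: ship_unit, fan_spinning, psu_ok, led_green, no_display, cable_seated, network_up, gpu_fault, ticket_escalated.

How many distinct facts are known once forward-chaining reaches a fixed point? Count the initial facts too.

Round 1: R1 [driver_loaded :- led_green, no_display.]; R2 [firmware_stale :- psu_ok, gpu_fault.]; R3 [log_uploaded :- ticket_escalated, cable_seated.]; R9 [update_required :- network_up, cable_seated.]. New: driver_loaded, firmware_stale, log_uploaded, update_required.
Round 2: R7 [led_red :- no_display, driver_loaded.]; R8 [power_on :- log_uploaded, driver_loaded.]. New: led_red, power_on.
Round 3: R5 [boot_ok :- power_on, update_required.]. New: boot_ok.
Closure: {boot_ok, cable_seated, driver_loaded, fan_spinning, firmware_stale, gpu_fault, led_green, led_red, log_uploaded, network_up, no_display, power_on, psu_ok, ship_unit, ticket_escalated, update_required} — 16 facts.

16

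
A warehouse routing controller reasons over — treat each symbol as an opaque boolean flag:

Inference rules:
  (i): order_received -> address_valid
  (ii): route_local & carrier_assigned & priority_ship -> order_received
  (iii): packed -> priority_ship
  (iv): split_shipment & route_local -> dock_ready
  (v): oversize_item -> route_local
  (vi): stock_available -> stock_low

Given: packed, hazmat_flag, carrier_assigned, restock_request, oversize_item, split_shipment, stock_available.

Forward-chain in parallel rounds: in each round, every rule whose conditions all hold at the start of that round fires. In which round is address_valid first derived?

Round 1: (iii) [packed -> priority_ship]; (v) [oversize_item -> route_local]; (vi) [stock_available -> stock_low]. New: priority_ship, route_local, stock_low.
Round 2: (ii) [route_local & carrier_assigned & priority_ship -> order_received]; (iv) [split_shipment & route_local -> dock_ready]. New: order_received, dock_ready.
Round 3: (i) [order_received -> address_valid]. New: address_valid.
address_valid first appears in round 3.

3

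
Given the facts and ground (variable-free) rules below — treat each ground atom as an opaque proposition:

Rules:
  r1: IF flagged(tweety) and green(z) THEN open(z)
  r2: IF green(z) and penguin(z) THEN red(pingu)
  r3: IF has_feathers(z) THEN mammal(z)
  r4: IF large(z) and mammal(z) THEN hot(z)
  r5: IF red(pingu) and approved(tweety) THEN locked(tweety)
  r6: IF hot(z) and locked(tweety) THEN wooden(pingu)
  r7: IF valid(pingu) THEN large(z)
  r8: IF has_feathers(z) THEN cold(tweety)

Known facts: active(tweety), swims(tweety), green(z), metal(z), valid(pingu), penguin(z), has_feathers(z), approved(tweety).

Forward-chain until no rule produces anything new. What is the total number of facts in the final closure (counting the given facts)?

Round 1 fires r2, r3, r7, r8, giving red(pingu), mammal(z), large(z), cold(tweety).
Round 2 fires r4, r5, giving hot(z), locked(tweety).
Round 3 fires r6, giving wooden(pingu).
Closure: {active(tweety), approved(tweety), cold(tweety), green(z), has_feathers(z), hot(z), large(z), locked(tweety), mammal(z), metal(z), penguin(z), red(pingu), swims(tweety), valid(pingu), wooden(pingu)} — 15 facts.

15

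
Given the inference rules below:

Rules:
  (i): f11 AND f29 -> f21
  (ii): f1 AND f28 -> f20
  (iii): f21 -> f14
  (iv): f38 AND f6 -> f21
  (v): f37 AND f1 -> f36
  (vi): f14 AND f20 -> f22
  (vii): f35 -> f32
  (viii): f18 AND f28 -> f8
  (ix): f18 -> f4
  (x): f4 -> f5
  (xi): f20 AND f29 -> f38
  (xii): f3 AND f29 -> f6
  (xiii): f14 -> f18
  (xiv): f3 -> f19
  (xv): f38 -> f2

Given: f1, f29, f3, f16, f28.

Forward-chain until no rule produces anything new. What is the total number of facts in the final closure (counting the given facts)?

Round 1 fires (ii), (xii), (xiv), giving f20, f6, f19.
Round 2 fires (xi), giving f38.
Round 3 fires (iv), (xv), giving f21, f2.
Round 4 fires (iii), giving f14.
Round 5 fires (vi), (xiii), giving f22, f18.
Round 6 fires (viii), (ix), giving f8, f4.
Round 7 fires (x), giving f5.
Closure: {f1, f14, f16, f18, f19, f2, f20, f21, f22, f28, f29, f3, f38, f4, f5, f6, f8} — 17 facts.

17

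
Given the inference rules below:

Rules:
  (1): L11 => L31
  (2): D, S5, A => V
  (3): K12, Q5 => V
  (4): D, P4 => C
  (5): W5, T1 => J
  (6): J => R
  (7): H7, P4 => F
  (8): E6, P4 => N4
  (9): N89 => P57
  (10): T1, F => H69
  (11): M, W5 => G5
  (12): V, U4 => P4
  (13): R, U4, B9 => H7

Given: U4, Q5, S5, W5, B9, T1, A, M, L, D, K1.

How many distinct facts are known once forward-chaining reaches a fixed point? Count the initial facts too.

20

Round 1 — (2), (5), (11), derive V, J, G5.
Round 2 — (6), (12), derive R, P4.
Round 3 — (4), (13), derive C, H7.
Round 4 — (7), derive F.
Round 5 — (10), derive H69.
Closure: {A, B9, C, D, F, G5, H69, H7, J, K1, L, M, P4, Q5, R, S5, T1, U4, V, W5} — 20 facts.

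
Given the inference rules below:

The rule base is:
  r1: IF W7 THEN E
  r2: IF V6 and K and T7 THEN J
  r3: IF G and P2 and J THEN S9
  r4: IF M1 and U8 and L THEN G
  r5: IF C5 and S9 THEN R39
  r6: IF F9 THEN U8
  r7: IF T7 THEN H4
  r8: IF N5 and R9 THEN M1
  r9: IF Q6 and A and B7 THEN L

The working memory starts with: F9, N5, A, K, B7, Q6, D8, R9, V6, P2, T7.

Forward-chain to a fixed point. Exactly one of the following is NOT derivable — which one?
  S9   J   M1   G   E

Round 1 — r2, r6, r7, r8, r9, derive J, U8, H4, M1, L.
Round 2 — r4, derive G.
Round 3 — r3, derive S9.
Derived: J (round 1), S9 (round 3), M1 (round 1), G (round 2). E never appears in any round.

E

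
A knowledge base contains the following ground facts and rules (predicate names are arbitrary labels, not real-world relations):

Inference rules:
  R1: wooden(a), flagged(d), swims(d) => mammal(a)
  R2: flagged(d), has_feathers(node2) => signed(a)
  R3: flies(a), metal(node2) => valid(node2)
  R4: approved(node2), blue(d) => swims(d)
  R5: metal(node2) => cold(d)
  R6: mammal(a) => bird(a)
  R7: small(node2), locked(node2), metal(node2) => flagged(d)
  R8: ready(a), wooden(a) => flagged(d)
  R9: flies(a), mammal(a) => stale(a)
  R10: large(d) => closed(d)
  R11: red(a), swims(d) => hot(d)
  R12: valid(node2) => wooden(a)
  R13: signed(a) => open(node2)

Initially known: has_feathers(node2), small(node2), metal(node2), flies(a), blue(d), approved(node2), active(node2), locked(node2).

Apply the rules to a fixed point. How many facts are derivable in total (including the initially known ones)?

18

Round 1 — R3, R4, R5, R7, derive valid(node2), swims(d), cold(d), flagged(d).
Round 2 — R2, R12, derive signed(a), wooden(a).
Round 3 — R1, R13, derive mammal(a), open(node2).
Round 4 — R6, R9, derive bird(a), stale(a).
Closure: {active(node2), approved(node2), bird(a), blue(d), cold(d), flagged(d), flies(a), has_feathers(node2), locked(node2), mammal(a), metal(node2), open(node2), signed(a), small(node2), stale(a), swims(d), valid(node2), wooden(a)} — 18 facts.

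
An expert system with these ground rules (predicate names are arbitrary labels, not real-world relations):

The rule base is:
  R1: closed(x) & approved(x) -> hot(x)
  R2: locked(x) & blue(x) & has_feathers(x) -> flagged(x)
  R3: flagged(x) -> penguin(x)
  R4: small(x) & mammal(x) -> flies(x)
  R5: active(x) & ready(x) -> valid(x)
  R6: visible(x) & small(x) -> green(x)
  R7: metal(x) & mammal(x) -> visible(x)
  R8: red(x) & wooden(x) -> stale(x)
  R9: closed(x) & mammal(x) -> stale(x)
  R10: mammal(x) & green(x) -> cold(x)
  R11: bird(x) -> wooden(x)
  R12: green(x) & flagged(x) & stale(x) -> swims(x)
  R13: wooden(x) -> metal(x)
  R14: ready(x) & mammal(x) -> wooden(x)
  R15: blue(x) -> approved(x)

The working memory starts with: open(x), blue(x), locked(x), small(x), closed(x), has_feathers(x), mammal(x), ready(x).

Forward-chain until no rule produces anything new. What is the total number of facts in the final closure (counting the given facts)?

Round 1 — R2, R4, R9, R14, R15, derive flagged(x), flies(x), stale(x), wooden(x), approved(x).
Round 2 — R1, R3, R13, derive hot(x), penguin(x), metal(x).
Round 3 — R7, derive visible(x).
Round 4 — R6, derive green(x).
Round 5 — R10, R12, derive cold(x), swims(x).
Closure: {approved(x), blue(x), closed(x), cold(x), flagged(x), flies(x), green(x), has_feathers(x), hot(x), locked(x), mammal(x), metal(x), open(x), penguin(x), ready(x), small(x), stale(x), swims(x), visible(x), wooden(x)} — 20 facts.

20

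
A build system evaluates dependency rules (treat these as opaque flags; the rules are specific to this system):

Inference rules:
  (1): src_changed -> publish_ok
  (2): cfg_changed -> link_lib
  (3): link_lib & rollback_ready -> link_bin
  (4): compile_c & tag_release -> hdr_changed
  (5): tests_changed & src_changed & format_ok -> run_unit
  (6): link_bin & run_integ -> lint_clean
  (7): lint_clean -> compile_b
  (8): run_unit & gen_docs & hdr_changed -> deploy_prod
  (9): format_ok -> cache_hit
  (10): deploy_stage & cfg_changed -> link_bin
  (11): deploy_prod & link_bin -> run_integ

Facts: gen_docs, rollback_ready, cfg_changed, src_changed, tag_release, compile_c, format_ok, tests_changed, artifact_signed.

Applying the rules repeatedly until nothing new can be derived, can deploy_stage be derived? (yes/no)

Round 1 — (1), (2), (4), (5), (9), derive publish_ok, link_lib, hdr_changed, run_unit, cache_hit.
Round 2 — (3), (8), derive link_bin, deploy_prod.
Round 3 — (11), derive run_integ.
Round 4 — (6), derive lint_clean.
Round 5 — (7), derive compile_b.
Fixed point reached. No rule has deploy_stage as a consequent, and it is not given.

no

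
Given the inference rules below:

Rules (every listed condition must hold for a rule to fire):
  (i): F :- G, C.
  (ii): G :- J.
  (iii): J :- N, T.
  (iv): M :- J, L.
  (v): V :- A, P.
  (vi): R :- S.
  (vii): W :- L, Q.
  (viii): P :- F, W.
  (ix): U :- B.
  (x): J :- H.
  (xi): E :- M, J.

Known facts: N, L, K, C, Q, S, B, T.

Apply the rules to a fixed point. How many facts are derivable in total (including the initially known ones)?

17

Round 1: (iii) [J :- N, T.]; (vi) [R :- S.]; (vii) [W :- L, Q.]; (ix) [U :- B.]. Adds J, R, W, U.
Round 2: (ii) [G :- J.]; (iv) [M :- J, L.]. Adds G, M.
Round 3: (i) [F :- G, C.]; (xi) [E :- M, J.]. Adds F, E.
Round 4: (viii) [P :- F, W.]. Adds P.
Closure: {B, C, E, F, G, J, K, L, M, N, P, Q, R, S, T, U, W} — 17 facts.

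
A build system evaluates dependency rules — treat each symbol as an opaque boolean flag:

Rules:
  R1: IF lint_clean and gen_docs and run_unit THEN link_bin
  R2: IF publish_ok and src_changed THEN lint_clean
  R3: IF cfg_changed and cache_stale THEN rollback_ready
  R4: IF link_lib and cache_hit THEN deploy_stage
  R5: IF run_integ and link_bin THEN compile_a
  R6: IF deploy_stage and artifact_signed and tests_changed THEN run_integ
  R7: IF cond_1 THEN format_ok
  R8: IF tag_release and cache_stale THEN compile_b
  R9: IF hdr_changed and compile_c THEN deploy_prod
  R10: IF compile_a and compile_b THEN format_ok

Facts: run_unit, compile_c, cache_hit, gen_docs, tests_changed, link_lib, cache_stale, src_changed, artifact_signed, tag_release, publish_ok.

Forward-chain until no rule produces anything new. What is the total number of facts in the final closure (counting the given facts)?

Round 1: R2 [IF publish_ok and src_changed THEN lint_clean]; R4 [IF link_lib and cache_hit THEN deploy_stage]; R8 [IF tag_release and cache_stale THEN compile_b]. Adds lint_clean, deploy_stage, compile_b.
Round 2: R1 [IF lint_clean and gen_docs and run_unit THEN link_bin]; R6 [IF deploy_stage and artifact_signed and tests_changed THEN run_integ]. Adds link_bin, run_integ.
Round 3: R5 [IF run_integ and link_bin THEN compile_a]. Adds compile_a.
Round 4: R10 [IF compile_a and compile_b THEN format_ok]. Adds format_ok.
Closure: {artifact_signed, cache_hit, cache_stale, compile_a, compile_b, compile_c, deploy_stage, format_ok, gen_docs, link_bin, link_lib, lint_clean, publish_ok, run_integ, run_unit, src_changed, tag_release, tests_changed} — 18 facts.

18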